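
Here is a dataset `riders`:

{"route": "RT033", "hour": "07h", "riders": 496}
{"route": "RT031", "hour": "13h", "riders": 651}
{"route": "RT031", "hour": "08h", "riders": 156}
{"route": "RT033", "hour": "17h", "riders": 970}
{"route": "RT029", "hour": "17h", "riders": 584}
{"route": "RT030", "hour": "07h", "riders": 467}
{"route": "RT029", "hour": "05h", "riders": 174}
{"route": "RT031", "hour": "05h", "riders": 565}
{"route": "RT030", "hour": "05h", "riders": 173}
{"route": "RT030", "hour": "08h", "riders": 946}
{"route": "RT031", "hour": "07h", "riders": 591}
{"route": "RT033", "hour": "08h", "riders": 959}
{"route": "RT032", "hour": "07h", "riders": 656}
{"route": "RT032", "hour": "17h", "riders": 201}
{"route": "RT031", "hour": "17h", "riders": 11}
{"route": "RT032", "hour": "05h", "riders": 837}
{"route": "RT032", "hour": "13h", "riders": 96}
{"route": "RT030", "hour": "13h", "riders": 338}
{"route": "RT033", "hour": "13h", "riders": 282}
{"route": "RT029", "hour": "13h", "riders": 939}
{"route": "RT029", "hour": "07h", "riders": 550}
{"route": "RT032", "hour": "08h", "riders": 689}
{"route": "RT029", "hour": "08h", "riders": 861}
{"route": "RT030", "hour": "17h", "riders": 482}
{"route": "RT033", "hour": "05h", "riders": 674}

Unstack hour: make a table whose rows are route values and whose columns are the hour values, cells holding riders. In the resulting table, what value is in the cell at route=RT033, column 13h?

282

Wide layout: rows indexed by route, columns are the 5 distinct hour values (07h, 13h, 08h, 17h, 05h).
Cell (route=RT033, hour=13h) draws from the long row where route=RT033 and hour=13h, which has riders=282.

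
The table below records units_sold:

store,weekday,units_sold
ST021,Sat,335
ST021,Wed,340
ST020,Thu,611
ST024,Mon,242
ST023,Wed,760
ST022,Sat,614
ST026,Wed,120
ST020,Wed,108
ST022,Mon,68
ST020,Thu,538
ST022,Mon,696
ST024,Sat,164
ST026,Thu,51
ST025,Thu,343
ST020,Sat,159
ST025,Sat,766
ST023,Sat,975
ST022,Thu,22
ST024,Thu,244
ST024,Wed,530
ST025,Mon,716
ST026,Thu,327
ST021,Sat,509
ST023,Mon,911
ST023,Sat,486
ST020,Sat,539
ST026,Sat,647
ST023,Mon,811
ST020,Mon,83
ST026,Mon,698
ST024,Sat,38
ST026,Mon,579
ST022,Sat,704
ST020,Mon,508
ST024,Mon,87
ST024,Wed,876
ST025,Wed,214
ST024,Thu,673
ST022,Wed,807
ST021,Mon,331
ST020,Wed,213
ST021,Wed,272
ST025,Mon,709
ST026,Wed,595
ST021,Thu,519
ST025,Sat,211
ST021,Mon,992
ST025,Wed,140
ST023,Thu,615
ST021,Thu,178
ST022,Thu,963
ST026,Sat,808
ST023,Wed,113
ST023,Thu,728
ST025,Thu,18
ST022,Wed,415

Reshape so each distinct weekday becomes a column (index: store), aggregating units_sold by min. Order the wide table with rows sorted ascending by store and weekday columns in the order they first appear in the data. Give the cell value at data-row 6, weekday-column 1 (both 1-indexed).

With rows sorted ascending by store, row 6 is store=ST025. weekday columns in first-appearance order: Sat, Wed, Thu, Mon; column 1 is Sat.
Long rows with store=ST025, weekday=Sat: min(766, 211) = 211.

211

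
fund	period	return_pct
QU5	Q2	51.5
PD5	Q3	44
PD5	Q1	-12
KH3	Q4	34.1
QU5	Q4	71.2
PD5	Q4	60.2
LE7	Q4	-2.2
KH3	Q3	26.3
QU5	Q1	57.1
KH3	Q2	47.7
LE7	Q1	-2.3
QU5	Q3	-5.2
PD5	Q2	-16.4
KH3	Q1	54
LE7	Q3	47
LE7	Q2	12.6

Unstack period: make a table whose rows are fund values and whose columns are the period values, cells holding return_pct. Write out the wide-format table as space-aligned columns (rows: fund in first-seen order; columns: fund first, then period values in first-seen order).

Columns: fund plus the 4 distinct period values (Q2, Q3, Q1, Q4).
For example, row QU5 column Q2 takes return_pct=51.5 from the long row (QU5, Q2).

fund  Q2     Q3    Q1    Q4  
QU5   51.5   -5.2  57.1  71.2
PD5   -16.4  44    -12   60.2
KH3   47.7   26.3  54    34.1
LE7   12.6   47    -2.3  -2.2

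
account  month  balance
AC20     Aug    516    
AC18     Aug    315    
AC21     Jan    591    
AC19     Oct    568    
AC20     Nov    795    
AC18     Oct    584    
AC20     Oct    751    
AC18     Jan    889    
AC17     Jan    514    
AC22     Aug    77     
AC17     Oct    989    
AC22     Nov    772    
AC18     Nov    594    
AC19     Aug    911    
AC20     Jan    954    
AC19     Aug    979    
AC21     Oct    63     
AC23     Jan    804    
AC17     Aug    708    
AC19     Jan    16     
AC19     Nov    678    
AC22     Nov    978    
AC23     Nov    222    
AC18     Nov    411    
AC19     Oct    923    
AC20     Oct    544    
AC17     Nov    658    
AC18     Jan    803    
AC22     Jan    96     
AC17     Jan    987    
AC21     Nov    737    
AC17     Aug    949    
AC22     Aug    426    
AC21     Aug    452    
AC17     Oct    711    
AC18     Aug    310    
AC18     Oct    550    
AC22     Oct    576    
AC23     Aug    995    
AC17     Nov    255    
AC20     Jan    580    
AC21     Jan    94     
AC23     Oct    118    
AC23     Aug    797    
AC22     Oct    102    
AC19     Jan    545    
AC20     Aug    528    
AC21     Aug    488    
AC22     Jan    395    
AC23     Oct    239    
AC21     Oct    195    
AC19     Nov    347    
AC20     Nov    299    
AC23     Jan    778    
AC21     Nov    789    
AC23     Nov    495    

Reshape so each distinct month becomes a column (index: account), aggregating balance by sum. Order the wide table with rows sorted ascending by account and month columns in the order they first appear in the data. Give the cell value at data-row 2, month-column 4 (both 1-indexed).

1005

With rows sorted ascending by account, row 2 is account=AC18. month columns in first-appearance order: Aug, Jan, Oct, Nov; column 4 is Nov.
Long rows with account=AC18, month=Nov: 594 + 411 = 1005.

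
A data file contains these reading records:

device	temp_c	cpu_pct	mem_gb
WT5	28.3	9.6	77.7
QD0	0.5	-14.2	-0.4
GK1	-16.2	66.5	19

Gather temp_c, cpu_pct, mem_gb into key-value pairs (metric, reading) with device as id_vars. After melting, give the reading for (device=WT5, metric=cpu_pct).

9.6

Unpivoting turns each (device, wide-column) pair into one long row.
The wide cell at row WT5, column cpu_pct holds 9.6, so the long row (WT5, cpu_pct) has reading=9.6.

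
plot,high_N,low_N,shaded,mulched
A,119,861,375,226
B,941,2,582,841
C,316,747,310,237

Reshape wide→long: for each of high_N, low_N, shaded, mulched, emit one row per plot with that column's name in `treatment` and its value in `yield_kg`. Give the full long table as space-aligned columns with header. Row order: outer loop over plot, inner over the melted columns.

plot  treatment  yield_kg
A     high_N     119     
A     low_N      861     
A     shaded     375     
A     mulched    226     
B     high_N     941     
B     low_N      2       
B     shaded     582     
B     mulched    841     
C     high_N     316     
C     low_N      747     
C     shaded     310     
C     mulched    237     

Each (plot, column) pair becomes one row: 3 × 4 = 12 rows.
For example, (A, high_N) → yield_kg=119.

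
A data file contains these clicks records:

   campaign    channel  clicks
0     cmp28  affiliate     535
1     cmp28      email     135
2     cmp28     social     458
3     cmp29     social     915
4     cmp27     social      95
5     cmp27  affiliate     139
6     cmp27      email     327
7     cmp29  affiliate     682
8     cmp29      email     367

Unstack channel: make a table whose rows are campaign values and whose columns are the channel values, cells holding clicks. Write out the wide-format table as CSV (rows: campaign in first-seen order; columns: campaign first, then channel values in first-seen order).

Columns: campaign plus the 3 distinct channel values (affiliate, email, social).
For example, row cmp28 column affiliate takes clicks=535 from the long row (cmp28, affiliate).

campaign,affiliate,email,social
cmp28,535,135,458
cmp29,682,367,915
cmp27,139,327,95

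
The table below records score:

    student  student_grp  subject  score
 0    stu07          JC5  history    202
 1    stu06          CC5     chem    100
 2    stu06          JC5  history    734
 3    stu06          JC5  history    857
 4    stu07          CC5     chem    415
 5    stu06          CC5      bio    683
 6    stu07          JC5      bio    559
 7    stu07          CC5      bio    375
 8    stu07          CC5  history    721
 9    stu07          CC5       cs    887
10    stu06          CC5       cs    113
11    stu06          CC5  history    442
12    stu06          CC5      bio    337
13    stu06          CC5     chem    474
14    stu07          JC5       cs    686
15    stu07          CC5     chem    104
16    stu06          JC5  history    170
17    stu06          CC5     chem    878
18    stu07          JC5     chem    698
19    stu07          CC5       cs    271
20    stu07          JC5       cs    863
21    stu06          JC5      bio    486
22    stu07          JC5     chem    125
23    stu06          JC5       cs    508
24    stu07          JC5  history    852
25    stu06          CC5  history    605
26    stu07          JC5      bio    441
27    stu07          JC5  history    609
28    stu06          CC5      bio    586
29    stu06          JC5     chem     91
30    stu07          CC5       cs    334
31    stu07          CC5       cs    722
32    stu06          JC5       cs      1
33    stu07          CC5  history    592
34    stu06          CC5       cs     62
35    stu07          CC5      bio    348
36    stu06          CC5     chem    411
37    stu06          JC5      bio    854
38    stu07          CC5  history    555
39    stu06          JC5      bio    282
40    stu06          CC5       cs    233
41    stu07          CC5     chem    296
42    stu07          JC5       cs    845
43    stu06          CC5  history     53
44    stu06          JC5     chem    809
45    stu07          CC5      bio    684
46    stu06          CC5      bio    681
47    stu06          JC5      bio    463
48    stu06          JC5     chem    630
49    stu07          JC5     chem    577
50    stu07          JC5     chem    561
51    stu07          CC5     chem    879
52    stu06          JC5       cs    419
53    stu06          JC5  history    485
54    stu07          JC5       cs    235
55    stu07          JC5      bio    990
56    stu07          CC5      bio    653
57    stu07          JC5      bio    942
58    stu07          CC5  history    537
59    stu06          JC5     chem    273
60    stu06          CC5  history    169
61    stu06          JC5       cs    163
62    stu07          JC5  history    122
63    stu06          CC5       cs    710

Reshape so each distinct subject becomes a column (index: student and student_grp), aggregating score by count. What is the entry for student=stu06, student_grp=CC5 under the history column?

4

Rows with student=stu06, student_grp=CC5 and subject=history: score values are 442, 605, 53, 169.
4 rows match — count = 4.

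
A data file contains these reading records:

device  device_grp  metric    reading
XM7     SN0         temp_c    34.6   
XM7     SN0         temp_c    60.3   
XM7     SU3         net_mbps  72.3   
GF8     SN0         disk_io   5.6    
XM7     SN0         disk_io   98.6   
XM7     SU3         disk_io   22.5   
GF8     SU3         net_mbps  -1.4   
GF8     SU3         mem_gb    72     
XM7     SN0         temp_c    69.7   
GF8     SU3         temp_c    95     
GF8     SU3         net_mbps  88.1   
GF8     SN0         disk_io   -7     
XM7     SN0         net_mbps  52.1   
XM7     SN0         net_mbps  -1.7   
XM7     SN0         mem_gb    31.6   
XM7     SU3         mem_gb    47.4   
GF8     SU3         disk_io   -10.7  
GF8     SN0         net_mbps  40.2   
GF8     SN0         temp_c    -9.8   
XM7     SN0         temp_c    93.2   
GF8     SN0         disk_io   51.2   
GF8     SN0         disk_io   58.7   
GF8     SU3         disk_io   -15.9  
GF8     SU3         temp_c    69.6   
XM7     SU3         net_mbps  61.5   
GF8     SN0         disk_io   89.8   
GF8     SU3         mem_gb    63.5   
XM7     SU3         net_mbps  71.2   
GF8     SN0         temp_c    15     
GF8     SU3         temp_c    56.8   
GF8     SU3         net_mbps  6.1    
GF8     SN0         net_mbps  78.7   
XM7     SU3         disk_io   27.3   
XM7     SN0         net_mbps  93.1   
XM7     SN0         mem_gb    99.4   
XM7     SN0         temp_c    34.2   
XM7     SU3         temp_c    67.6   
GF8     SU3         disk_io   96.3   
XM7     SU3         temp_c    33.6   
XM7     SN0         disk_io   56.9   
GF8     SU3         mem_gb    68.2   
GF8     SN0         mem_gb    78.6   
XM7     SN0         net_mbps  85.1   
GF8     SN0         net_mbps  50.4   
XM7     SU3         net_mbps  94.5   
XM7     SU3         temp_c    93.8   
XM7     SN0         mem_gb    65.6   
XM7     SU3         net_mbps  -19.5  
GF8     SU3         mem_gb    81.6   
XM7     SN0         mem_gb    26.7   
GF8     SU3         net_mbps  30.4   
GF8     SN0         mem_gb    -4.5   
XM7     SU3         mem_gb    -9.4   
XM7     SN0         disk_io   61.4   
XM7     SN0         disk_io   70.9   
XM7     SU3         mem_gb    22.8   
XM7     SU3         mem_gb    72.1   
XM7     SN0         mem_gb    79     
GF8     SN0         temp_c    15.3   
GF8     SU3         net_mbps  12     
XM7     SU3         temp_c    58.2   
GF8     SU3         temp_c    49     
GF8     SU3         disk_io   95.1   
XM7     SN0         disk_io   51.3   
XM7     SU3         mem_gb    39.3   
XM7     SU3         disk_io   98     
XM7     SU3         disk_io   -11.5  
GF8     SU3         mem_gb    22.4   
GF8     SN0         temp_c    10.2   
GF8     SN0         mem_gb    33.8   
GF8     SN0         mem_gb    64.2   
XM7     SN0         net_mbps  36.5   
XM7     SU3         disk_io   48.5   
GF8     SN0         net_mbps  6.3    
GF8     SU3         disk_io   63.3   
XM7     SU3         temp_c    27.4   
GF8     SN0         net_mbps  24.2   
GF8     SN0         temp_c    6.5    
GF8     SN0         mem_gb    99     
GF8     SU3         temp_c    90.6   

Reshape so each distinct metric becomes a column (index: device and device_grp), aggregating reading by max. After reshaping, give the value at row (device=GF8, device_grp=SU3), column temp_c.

Rows with device=GF8, device_grp=SU3 and metric=temp_c: reading values are 95, 69.6, 56.8, 49, 90.6.
max(95, 69.6, 56.8, 49, 90.6) = 95.

95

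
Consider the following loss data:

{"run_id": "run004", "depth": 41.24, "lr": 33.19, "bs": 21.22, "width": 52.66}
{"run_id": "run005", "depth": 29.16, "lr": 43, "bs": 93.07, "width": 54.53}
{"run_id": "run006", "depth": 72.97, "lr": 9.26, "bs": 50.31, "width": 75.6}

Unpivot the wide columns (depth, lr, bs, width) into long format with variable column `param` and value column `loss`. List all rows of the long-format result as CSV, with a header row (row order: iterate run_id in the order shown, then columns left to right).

run_id,param,loss
run004,depth,41.24
run004,lr,33.19
run004,bs,21.22
run004,width,52.66
run005,depth,29.16
run005,lr,43
run005,bs,93.07
run005,width,54.53
run006,depth,72.97
run006,lr,9.26
run006,bs,50.31
run006,width,75.6

Each (run_id, column) pair becomes one row: 3 × 4 = 12 rows.
For example, (run004, depth) → loss=41.24.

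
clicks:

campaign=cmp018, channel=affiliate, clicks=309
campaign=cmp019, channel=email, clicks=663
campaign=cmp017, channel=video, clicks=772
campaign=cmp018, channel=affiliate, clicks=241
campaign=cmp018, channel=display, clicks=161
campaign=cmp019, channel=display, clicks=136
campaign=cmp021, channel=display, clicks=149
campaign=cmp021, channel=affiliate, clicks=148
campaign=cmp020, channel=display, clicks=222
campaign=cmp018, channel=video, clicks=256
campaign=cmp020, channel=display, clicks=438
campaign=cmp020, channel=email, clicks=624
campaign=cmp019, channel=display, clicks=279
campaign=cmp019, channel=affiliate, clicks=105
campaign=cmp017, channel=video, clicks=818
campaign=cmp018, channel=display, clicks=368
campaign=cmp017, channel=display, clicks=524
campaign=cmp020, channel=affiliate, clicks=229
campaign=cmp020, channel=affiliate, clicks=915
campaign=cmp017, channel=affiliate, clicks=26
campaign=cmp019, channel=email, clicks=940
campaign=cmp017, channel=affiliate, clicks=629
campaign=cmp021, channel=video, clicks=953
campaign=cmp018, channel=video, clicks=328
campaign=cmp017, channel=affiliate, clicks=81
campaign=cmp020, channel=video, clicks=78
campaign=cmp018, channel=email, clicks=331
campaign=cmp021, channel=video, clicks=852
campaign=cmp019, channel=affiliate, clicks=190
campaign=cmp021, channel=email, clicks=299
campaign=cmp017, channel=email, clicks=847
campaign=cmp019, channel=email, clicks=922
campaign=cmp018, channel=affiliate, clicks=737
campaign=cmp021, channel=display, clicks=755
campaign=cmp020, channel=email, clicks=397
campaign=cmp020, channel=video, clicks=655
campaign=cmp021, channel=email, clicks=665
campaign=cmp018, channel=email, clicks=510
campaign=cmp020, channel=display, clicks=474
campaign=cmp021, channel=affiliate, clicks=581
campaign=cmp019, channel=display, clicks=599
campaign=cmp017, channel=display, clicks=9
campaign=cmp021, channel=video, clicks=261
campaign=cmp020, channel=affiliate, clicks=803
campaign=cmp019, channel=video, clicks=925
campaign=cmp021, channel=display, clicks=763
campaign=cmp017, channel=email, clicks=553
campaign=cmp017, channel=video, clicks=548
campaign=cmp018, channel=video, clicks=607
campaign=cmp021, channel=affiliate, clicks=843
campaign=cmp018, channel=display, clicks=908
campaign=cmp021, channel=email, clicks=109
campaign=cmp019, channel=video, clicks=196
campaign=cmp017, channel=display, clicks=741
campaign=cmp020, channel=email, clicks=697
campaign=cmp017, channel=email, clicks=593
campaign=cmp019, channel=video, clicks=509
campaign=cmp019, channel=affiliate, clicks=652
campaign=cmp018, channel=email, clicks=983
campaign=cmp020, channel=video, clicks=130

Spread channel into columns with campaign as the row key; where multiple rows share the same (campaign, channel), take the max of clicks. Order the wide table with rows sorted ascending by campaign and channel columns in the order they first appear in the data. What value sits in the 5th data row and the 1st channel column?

843

With rows sorted ascending by campaign, row 5 is campaign=cmp021. channel columns in first-appearance order: affiliate, email, video, display; column 1 is affiliate.
Long rows with campaign=cmp021, channel=affiliate: max(148, 581, 843) = 843.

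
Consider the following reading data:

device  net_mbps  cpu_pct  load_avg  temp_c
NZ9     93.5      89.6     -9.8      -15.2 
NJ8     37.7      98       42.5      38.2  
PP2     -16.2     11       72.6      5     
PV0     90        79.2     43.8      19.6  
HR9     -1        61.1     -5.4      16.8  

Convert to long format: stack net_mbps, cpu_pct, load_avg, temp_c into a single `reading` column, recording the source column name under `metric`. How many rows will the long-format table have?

5 device values × 4 melted columns = 20 rows.

20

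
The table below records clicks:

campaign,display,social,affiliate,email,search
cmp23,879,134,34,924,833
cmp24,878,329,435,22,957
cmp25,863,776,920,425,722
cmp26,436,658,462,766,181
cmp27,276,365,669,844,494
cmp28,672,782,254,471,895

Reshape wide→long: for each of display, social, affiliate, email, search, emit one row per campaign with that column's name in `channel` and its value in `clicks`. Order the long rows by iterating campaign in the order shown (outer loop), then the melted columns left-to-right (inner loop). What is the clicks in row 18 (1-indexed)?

462

30 rows total (6 × 5). Row 18: index ⌊(18-1)/5⌋ = 3 into campaign → cmp26; (18-1) mod 5 = 2 into the melted columns → affiliate.
So row 18 is (cmp26, affiliate, 462); clicks = 462.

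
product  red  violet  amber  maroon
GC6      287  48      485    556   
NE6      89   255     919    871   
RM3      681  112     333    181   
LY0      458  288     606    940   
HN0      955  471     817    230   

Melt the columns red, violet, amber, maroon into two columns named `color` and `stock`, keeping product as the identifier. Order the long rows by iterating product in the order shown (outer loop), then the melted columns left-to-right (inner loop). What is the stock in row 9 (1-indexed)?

20 rows total (5 × 4). Row 9: index ⌊(9-1)/4⌋ = 2 into product → RM3; (9-1) mod 4 = 0 into the melted columns → red.
So row 9 is (RM3, red, 681); stock = 681.

681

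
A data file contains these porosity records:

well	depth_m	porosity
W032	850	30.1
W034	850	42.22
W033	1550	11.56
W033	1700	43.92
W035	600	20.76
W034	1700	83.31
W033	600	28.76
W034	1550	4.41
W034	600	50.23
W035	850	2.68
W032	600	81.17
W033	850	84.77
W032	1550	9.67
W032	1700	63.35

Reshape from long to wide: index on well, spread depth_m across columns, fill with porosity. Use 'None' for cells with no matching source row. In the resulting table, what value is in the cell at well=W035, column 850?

2.68

The long row with well=W035, depth_m=850 has porosity=2.68.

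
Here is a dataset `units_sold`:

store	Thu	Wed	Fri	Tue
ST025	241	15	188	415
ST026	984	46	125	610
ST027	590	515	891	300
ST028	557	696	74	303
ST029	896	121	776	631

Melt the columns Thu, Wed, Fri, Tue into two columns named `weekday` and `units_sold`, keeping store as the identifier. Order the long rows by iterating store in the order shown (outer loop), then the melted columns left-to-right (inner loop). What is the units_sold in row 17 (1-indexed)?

20 rows total (5 × 4). Row 17: index ⌊(17-1)/4⌋ = 4 into store → ST029; (17-1) mod 4 = 0 into the melted columns → Thu.
So row 17 is (ST029, Thu, 896); units_sold = 896.

896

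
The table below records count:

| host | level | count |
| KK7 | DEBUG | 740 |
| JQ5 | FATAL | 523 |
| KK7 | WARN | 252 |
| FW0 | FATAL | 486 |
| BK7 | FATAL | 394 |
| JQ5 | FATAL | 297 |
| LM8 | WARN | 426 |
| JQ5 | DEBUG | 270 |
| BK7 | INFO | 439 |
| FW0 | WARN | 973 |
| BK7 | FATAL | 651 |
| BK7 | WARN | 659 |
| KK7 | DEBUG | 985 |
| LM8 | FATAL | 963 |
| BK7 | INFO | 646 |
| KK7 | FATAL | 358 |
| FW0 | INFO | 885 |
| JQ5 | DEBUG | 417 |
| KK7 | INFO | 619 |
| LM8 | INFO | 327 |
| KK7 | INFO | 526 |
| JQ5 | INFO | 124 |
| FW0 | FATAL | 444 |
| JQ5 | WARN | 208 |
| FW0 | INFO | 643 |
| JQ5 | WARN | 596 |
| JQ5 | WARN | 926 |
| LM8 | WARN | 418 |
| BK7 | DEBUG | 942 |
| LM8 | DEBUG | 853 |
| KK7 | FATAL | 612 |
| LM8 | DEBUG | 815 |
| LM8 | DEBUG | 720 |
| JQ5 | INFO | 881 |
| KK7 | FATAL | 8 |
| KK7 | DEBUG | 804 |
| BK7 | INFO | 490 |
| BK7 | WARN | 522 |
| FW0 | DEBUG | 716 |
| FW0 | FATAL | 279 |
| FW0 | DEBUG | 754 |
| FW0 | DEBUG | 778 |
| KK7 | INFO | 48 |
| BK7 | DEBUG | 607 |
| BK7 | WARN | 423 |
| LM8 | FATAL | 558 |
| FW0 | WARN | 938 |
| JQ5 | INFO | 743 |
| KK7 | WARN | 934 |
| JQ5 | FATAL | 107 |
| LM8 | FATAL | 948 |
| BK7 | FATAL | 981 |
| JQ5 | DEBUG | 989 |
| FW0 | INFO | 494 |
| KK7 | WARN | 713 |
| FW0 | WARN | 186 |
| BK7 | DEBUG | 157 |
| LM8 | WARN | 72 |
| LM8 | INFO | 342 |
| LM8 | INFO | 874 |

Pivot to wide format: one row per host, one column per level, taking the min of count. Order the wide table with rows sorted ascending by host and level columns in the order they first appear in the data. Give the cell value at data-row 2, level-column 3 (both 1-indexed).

186

With rows sorted ascending by host, row 2 is host=FW0. level columns in first-appearance order: DEBUG, FATAL, WARN, INFO; column 3 is WARN.
Long rows with host=FW0, level=WARN: min(973, 938, 186) = 186.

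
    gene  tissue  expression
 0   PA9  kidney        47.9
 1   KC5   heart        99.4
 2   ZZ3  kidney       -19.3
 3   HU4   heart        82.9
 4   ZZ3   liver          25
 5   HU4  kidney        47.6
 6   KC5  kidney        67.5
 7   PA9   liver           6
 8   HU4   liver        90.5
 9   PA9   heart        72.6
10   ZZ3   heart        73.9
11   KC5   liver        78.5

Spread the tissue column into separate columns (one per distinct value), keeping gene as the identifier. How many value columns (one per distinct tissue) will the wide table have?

3

3 distinct tissue values: kidney, liver, heart.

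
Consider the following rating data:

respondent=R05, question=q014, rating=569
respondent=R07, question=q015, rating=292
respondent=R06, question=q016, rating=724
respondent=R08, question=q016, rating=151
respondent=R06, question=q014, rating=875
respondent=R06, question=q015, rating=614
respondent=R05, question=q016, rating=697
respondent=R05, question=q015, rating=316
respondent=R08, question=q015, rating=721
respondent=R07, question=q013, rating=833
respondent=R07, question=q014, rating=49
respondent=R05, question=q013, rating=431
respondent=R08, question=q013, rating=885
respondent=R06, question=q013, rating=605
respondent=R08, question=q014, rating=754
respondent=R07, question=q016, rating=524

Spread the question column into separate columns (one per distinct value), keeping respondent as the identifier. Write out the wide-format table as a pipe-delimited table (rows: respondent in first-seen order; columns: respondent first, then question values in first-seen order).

| respondent | q014 | q015 | q016 | q013 |
| R05 | 569 | 316 | 697 | 431 |
| R07 | 49 | 292 | 524 | 833 |
| R06 | 875 | 614 | 724 | 605 |
| R08 | 754 | 721 | 151 | 885 |

Columns: respondent plus the 4 distinct question values (q014, q015, q016, q013).
For example, row R05 column q014 takes rating=569 from the long row (R05, q014).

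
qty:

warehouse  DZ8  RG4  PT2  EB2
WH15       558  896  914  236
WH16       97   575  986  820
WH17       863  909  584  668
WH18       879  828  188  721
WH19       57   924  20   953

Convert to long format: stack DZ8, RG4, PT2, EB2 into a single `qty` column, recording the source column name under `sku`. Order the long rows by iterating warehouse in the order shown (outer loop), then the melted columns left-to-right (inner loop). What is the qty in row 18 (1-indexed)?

20 rows total (5 × 4). Row 18: index ⌊(18-1)/4⌋ = 4 into warehouse → WH19; (18-1) mod 4 = 1 into the melted columns → RG4.
So row 18 is (WH19, RG4, 924); qty = 924.

924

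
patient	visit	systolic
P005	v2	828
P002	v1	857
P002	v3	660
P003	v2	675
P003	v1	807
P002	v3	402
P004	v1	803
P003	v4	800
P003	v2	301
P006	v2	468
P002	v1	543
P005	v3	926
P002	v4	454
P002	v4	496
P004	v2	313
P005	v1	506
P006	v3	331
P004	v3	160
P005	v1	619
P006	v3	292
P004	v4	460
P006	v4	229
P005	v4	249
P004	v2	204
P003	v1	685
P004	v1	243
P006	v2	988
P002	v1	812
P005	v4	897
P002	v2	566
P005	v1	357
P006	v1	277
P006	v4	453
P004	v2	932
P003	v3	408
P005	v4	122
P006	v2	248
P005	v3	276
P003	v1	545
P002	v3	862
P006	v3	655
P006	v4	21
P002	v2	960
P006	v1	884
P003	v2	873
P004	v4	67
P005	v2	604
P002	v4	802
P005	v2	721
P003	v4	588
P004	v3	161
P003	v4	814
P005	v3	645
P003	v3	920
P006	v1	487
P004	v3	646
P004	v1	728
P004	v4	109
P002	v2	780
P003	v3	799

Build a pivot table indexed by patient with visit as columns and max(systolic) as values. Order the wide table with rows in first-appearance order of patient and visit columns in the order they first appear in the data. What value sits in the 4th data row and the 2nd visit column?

803

With rows in first-appearance order of patient, row 4 is patient=P004. visit columns in first-appearance order: v2, v1, v3, v4; column 2 is v1.
Long rows with patient=P004, visit=v1: max(803, 243, 728) = 803.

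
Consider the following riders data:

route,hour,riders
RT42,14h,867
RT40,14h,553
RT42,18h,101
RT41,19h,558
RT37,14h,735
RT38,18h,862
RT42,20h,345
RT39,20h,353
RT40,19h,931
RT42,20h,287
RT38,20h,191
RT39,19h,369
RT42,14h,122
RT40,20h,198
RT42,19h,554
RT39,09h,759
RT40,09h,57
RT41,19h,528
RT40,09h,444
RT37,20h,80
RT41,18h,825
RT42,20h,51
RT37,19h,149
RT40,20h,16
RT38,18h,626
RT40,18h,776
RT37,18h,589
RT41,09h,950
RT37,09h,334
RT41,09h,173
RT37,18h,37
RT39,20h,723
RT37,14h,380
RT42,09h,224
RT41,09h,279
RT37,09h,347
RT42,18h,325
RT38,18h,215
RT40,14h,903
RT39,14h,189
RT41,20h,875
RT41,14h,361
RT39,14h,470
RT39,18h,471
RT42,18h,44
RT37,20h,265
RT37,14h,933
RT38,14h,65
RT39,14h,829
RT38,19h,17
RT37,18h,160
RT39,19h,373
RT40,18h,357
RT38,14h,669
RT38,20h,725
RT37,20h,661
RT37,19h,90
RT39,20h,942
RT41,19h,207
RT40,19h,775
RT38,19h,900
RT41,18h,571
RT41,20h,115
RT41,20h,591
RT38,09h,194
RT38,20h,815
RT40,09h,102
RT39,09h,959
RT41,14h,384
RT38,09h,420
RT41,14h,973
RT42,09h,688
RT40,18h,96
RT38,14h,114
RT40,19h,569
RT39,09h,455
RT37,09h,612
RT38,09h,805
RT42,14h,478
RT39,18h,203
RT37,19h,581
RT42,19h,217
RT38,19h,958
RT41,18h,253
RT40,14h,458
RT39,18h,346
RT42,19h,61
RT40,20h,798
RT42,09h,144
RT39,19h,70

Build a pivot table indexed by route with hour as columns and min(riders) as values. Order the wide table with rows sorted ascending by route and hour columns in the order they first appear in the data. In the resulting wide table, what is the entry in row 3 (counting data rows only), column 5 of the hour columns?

455

With rows sorted ascending by route, row 3 is route=RT39. hour columns in first-appearance order: 14h, 18h, 19h, 20h, 09h; column 5 is 09h.
Long rows with route=RT39, hour=09h: min(759, 959, 455) = 455.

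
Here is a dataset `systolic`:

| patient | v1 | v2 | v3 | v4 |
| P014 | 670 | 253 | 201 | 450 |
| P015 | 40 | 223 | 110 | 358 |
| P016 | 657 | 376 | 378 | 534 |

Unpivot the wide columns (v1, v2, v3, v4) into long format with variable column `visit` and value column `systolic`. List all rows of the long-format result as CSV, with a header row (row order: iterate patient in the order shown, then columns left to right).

Each (patient, column) pair becomes one row: 3 × 4 = 12 rows.
For example, (P014, v1) → systolic=670.

patient,visit,systolic
P014,v1,670
P014,v2,253
P014,v3,201
P014,v4,450
P015,v1,40
P015,v2,223
P015,v3,110
P015,v4,358
P016,v1,657
P016,v2,376
P016,v3,378
P016,v4,534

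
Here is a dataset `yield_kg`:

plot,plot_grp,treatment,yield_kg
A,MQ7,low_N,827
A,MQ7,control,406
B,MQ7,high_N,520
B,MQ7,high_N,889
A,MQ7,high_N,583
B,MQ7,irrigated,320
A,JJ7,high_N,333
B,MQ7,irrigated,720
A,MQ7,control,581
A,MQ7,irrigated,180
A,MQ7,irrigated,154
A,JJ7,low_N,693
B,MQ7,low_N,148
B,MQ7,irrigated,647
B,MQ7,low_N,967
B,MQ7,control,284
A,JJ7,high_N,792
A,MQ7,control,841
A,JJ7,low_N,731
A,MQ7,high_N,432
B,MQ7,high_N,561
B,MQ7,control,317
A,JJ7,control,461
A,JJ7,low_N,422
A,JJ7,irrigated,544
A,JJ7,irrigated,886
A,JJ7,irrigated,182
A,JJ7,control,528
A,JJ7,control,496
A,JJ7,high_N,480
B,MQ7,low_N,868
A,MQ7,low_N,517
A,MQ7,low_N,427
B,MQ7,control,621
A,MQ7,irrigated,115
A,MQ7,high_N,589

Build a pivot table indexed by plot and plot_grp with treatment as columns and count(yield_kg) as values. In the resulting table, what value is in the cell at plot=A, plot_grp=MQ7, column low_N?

3

Rows with plot=A, plot_grp=MQ7 and treatment=low_N: yield_kg values are 827, 517, 427.
3 rows match — count = 3.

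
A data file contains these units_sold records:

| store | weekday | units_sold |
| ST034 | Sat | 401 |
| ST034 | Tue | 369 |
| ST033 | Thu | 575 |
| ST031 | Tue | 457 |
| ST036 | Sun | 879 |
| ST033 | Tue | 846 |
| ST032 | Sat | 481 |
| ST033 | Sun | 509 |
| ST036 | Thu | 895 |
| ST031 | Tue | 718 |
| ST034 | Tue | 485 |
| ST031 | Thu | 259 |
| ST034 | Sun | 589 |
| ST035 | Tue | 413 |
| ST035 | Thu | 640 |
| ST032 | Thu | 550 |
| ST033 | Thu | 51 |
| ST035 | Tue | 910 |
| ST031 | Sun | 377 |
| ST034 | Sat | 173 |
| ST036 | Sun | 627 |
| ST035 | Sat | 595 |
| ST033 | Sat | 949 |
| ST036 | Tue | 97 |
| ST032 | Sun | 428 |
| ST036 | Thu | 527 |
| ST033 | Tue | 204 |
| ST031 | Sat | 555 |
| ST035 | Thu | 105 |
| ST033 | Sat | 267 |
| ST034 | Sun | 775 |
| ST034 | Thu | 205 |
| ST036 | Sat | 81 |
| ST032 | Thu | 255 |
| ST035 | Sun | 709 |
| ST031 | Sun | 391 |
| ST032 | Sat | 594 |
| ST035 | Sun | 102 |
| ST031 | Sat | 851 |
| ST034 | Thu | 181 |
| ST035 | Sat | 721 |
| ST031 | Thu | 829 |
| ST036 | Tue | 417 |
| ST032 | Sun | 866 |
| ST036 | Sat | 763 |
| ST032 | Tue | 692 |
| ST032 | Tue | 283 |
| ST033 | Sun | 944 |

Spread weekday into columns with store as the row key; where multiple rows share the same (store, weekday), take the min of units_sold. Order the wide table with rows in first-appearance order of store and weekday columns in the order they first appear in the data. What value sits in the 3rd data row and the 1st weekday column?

555

With rows in first-appearance order of store, row 3 is store=ST031. weekday columns in first-appearance order: Sat, Tue, Thu, Sun; column 1 is Sat.
Long rows with store=ST031, weekday=Sat: min(555, 851) = 555.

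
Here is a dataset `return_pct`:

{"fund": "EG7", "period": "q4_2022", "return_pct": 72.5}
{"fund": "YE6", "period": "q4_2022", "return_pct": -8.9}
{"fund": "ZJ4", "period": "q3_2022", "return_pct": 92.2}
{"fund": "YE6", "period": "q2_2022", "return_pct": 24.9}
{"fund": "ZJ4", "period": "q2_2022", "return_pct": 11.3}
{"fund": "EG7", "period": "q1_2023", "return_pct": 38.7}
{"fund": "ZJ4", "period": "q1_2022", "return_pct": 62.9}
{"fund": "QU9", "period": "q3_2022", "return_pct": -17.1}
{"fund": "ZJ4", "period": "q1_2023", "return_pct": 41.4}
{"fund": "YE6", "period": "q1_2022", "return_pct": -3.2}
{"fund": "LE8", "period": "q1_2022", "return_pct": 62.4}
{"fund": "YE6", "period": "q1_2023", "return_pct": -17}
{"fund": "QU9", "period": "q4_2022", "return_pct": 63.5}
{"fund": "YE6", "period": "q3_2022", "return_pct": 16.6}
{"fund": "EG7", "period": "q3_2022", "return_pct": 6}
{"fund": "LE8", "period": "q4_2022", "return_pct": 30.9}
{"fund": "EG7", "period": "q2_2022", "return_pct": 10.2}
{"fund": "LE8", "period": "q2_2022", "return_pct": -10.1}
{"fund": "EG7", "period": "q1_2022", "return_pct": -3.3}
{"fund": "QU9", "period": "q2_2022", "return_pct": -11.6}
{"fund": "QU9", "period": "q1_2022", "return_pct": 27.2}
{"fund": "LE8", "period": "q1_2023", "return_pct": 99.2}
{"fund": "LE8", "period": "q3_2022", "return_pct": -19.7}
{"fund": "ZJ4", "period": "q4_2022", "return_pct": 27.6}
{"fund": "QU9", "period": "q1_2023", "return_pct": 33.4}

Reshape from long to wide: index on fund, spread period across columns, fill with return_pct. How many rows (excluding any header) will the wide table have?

5 distinct fund values → 5 rows.

5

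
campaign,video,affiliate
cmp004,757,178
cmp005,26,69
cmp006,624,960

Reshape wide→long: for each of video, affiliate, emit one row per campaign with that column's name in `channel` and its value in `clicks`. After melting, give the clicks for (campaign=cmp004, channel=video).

757

Unpivoting turns each (campaign, wide-column) pair into one long row.
The wide cell at row cmp004, column video holds 757, so the long row (cmp004, video) has clicks=757.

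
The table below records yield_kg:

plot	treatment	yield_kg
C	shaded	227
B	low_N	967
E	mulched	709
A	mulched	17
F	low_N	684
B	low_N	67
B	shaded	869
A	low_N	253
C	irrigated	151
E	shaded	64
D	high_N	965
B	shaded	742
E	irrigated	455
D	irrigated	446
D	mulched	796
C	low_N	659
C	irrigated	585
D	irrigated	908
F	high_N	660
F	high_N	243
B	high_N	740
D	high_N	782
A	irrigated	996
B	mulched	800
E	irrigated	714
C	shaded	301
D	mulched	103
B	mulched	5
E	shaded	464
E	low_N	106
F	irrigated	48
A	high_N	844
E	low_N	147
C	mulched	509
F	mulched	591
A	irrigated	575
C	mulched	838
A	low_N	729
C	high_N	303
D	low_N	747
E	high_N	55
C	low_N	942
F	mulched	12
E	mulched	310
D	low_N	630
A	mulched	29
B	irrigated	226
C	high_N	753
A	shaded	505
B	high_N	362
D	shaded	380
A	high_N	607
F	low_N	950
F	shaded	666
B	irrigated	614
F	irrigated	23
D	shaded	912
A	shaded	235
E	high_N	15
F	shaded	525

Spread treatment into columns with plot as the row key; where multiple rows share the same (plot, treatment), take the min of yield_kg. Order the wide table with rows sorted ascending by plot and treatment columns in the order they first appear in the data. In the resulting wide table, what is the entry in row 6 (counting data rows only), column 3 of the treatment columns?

12

With rows sorted ascending by plot, row 6 is plot=F. treatment columns in first-appearance order: shaded, low_N, mulched, irrigated, high_N; column 3 is mulched.
Long rows with plot=F, treatment=mulched: min(591, 12) = 12.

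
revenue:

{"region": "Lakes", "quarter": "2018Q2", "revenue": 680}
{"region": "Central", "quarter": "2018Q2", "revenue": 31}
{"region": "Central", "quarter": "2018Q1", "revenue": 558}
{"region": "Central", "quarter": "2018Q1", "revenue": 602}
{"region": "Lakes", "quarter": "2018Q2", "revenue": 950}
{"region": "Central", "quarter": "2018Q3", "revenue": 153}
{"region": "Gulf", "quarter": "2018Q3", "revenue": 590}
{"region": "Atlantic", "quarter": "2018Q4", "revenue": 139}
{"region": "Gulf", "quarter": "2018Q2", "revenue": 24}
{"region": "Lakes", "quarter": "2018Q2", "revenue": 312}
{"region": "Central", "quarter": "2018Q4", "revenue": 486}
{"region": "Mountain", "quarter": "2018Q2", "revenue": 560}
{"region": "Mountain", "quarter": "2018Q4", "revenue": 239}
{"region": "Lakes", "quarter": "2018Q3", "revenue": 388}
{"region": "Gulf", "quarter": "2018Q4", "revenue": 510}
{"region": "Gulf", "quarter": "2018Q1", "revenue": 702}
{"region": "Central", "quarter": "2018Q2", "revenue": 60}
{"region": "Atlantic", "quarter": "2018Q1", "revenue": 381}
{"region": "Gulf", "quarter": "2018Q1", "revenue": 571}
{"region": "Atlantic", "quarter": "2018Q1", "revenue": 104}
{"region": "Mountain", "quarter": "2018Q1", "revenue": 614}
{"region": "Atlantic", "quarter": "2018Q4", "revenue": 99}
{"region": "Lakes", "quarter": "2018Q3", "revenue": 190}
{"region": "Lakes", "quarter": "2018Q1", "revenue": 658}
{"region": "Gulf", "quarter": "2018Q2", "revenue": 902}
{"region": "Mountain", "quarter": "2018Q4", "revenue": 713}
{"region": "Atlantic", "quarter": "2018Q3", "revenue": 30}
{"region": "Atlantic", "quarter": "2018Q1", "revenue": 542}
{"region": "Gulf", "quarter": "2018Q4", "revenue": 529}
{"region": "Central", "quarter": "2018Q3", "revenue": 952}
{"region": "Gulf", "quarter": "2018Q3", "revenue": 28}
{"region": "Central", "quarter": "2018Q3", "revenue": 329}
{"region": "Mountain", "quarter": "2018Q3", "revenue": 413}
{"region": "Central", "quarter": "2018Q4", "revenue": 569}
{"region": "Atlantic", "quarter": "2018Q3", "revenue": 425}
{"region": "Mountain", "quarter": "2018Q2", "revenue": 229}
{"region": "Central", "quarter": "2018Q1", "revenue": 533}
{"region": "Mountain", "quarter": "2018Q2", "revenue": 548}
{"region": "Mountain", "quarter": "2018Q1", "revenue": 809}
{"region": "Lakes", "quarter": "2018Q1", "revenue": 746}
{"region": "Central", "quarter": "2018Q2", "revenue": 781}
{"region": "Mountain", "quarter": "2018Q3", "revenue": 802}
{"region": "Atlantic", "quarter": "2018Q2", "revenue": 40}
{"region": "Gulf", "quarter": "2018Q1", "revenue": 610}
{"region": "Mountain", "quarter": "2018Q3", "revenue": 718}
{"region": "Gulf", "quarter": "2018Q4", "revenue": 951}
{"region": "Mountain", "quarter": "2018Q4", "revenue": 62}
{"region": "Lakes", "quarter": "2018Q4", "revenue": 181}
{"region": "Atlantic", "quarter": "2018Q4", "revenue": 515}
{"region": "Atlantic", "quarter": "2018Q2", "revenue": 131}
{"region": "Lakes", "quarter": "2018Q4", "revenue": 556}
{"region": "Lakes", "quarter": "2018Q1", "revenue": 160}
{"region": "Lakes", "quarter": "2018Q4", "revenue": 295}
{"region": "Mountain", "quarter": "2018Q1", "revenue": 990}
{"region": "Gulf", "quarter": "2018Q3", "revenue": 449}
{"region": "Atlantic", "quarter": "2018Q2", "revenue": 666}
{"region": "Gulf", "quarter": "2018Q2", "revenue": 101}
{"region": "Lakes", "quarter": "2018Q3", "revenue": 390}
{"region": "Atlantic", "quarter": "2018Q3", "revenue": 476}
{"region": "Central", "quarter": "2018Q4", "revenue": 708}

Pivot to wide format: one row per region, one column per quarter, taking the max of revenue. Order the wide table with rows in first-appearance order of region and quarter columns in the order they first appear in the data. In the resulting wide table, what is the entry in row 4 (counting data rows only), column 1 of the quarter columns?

With rows in first-appearance order of region, row 4 is region=Atlantic. quarter columns in first-appearance order: 2018Q2, 2018Q1, 2018Q3, 2018Q4; column 1 is 2018Q2.
Long rows with region=Atlantic, quarter=2018Q2: max(40, 131, 666) = 666.

666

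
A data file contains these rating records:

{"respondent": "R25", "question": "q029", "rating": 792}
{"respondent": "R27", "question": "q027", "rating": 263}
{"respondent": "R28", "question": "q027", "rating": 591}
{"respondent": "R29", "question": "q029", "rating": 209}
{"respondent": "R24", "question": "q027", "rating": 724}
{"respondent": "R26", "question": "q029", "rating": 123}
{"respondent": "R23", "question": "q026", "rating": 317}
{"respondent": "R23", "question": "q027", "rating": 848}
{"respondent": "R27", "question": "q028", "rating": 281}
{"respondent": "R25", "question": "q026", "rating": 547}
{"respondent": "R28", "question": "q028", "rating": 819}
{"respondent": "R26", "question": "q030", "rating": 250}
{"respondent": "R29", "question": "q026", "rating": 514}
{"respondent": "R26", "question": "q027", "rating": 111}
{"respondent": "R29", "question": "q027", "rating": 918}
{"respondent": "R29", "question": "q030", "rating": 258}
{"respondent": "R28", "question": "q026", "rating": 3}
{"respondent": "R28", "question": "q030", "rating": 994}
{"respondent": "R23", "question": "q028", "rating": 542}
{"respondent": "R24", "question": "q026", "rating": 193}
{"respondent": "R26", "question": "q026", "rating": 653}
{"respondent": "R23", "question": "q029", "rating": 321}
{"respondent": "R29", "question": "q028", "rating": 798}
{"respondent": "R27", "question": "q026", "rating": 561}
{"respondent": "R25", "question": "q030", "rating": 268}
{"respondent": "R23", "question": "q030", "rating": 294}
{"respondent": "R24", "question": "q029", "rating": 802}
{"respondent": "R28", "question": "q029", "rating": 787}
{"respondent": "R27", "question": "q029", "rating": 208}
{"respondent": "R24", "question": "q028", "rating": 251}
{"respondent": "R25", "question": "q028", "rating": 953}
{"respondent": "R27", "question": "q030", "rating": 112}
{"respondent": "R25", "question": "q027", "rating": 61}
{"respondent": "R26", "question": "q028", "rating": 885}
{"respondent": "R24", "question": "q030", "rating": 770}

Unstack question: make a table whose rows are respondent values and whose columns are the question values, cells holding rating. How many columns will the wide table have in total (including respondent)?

1 column for respondent plus 5 distinct question values → 6 columns.

6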